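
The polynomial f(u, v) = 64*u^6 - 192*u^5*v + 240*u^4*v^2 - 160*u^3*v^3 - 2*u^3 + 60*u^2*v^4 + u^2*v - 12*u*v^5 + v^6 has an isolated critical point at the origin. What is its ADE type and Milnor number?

Type D7, Milnor number mu = 7.

The Hessian of f at 0 is [[0, 0], [0, 0]] with rank 0, so corank 2. A Groebner basis of the Jacobian ideal J(f) in C{u,v} is {u*v/12 + v^5, u*v^2, u^2 - u*v/2}; counting standard monomials gives mu = 7. Corank 2; j^3 = -u^2*(2*u - v) has shape L^2 M (L != M), so D-series; mu = 7 gives D_7.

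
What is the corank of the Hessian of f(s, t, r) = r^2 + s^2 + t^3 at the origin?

1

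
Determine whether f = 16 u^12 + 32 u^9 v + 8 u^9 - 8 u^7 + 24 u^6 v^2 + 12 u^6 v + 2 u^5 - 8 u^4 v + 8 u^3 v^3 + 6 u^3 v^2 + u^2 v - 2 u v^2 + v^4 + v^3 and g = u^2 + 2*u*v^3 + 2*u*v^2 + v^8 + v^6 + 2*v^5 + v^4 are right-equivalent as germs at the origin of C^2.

No.

The Hessian of f at 0 has rank 0. Corank 2; j^3 = v*(u - v)^2 has shape L^2 M (L != M), so D-series; mu = 5 gives D_5. The Hessian of g at 0 has rank 1. Corank 1: A-series; mu = 7 gives A_7. f is D_5 but g is A_7, hence not right-equivalent.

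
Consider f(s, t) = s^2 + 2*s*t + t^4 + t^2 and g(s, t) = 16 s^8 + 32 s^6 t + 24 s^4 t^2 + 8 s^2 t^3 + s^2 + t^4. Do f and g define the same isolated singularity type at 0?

The Hessian of f at 0 has rank 1. Corank 1: A-series; mu = 3 gives A_3. The Hessian of g at 0 has rank 1. Corank 1: A-series; mu = 3 gives A_3. Both have type A_3, hence right-equivalent.

Yes.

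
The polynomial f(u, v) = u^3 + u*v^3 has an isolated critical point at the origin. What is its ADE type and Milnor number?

The Hessian of f at 0 has rank 0. Corank 2; j^3 = u^3 is a perfect cube, so E-series; the 4-jet and mu = 7 give E_7.

Type E7, Milnor number mu = 7.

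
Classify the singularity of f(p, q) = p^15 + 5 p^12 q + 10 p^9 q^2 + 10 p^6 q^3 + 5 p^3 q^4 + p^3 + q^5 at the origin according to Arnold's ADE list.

The Hessian of f at 0 is [[0, 0], [0, 0]] with rank 0, so corank 2. A Groebner basis of the Jacobian ideal J(f) in C{p,q} is {q^4, p^2}; counting standard monomials gives mu = 8. Corank 2; j^3 = p^3 is a perfect cube, so E-series; the 5-jet and mu = 8 give E_8.

E_8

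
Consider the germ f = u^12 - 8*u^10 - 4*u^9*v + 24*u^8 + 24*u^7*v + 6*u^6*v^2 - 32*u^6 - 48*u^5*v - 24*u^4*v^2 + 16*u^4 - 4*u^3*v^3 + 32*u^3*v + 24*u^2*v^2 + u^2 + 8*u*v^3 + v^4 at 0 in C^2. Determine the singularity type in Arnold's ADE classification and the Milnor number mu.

The Hessian of f at 0 has rank 1. Corank 1: A-series; mu = 3 gives A_3.

Type A3, Milnor number mu = 3.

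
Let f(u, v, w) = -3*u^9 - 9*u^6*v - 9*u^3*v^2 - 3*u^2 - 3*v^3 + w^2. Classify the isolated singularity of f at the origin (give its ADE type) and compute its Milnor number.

Type A2, Milnor number mu = 2.

The Hessian of f at 0 has rank 2. Corank 1: A-series; mu = 2 gives A_2.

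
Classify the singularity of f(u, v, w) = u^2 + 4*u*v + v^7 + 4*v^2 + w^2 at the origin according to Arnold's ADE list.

The Hessian of f at 0 has rank 2. Corank 1: A-series; mu = 6 gives A_6.

A_6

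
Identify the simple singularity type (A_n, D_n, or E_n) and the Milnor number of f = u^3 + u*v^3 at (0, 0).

The Hessian of f at 0 has rank 0. Corank 2; j^3 = u^3 is a perfect cube, so E-series; the 4-jet and mu = 7 give E_7.

Type E_{7}, Milnor number mu = 7.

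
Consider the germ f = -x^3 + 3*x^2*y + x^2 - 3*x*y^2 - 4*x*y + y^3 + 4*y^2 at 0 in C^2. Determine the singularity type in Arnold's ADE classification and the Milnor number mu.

Type A_2, Milnor number mu = 2.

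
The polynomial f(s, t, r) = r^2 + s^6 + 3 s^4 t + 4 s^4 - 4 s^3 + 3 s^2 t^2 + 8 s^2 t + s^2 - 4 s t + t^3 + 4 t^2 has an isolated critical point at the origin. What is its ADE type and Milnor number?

Type A_2, Milnor number mu = 2.

The Hessian of f at 0 is [[2, -4, 0], [-4, 8, 0], [0, 0, 2]] with rank 2, so corank 1. A Groebner basis of the Jacobian ideal J(f) in C{s,t,r} is {t^2, s - 2*t, r}; counting standard monomials gives mu = 2. Corank 1: A-series; mu = 2 gives A_2.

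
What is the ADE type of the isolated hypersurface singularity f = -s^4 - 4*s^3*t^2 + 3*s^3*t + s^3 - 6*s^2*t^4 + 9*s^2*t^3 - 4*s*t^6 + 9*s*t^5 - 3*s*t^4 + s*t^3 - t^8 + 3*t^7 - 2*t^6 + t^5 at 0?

E_7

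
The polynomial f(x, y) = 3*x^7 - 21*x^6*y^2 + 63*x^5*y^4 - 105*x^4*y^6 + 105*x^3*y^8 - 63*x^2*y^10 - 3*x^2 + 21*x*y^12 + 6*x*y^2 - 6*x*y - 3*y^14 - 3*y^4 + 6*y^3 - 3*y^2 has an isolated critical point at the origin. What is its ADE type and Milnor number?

The Hessian of f at 0 is [[-6, -6], [-6, -6]] with rank 1, so corank 1. A Groebner basis of the Jacobian ideal J(f) in C{x,y} is {x^3 + 3*x^2*y + 3*x^2 + 4*x*y + x + y, -x + y^2 - y}; counting standard monomials gives mu = 6. Corank 1: A-series; mu = 6 gives A_6.

Type A_{6}, Milnor number mu = 6.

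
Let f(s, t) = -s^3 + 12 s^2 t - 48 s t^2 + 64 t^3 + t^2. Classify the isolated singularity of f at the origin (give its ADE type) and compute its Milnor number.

The Hessian of f at 0 is [[0, 0], [0, 2]] with rank 1, so corank 1. A Groebner basis of the Jacobian ideal J(f) in C{s,t} is {s^2, t}; counting standard monomials gives mu = 2. Corank 1: A-series; mu = 2 gives A_2.

Type A2, Milnor number mu = 2.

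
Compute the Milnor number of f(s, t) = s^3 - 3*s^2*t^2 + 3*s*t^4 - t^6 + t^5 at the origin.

8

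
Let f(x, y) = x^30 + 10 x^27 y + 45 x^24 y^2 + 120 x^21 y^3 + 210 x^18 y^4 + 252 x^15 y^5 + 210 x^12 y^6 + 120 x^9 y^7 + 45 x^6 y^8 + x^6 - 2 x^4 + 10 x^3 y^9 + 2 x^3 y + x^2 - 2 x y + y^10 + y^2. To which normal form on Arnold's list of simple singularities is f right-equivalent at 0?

The Hessian of f at 0 is [[2, -2], [-2, 2]] with rank 1, so corank 1. A Groebner basis of the Jacobian ideal J(f) in C{x,y} is {-4*x*y^2 + x + y^5 + 3*y^3 - y, x^2/2 + x*y^3 - 3*x*y/2 - y^4/2 + y^2, x^3 - x + y, x^2*y - x*y^2 - x/3 + y^3/3 + y/3}; counting standard monomials gives mu = 9. Corank 1: A-series; mu = 9 gives A_9.

A9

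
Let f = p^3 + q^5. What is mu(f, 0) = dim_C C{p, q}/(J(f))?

8

The Hessian of f at 0 has rank 0. Corank 2; j^3 = p^3 is a perfect cube, so E-series; the 5-jet and mu = 8 give E_8.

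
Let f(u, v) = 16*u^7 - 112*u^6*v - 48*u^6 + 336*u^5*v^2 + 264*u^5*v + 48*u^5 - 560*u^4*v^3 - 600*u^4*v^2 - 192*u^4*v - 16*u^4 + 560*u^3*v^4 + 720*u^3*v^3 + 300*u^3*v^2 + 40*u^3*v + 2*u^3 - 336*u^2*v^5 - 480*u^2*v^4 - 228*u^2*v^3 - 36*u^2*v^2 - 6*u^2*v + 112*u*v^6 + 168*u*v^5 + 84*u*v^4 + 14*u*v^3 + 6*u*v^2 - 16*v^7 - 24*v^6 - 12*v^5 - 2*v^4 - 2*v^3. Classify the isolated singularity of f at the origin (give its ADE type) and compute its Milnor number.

Type E_7, Milnor number mu = 7.

The Hessian of f at 0 has rank 0. Corank 2; j^3 = 2*(u - v)^3 is a perfect cube, so E-series; the 4-jet and mu = 7 give E_7.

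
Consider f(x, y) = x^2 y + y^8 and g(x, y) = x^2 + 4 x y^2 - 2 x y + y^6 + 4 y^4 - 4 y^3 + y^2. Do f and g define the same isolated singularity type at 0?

The Hessian of f at 0 is [[0, 0], [0, 0]] with rank 0, so corank 2. A Groebner basis of the Jacobian ideal J(f) in C{x,y} is {x^2/8 + y^7, x^3, x*y}; counting standard monomials gives mu = 9. Corank 2; j^3 = x^2*y has shape L^2 M (L != M), so D-series; mu = 9 gives D_9. The Hessian of g at 0 is [[2, -2], [-2, 2]] with rank 1, so corank 1. A Groebner basis of the Jacobian ideal J(g) in C{x,y} is {x^3 + 3*x^2/2 - 5*x*y/2 - x/2 + y/2, x^2*y + x^2 - 3*x*y/2 - x/4 + y/4, x/2 + y^2 - y/2}; counting standard monomials gives mu = 5. Corank 1: A-series; mu = 5 gives A_5. f is D_9 but g is A_5, hence not right-equivalent.

No.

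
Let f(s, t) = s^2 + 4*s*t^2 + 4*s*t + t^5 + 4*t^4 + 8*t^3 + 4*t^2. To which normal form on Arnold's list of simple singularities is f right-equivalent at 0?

The Hessian of f at 0 has rank 1. Corank 1: A-series; mu = 4 gives A_4.

A4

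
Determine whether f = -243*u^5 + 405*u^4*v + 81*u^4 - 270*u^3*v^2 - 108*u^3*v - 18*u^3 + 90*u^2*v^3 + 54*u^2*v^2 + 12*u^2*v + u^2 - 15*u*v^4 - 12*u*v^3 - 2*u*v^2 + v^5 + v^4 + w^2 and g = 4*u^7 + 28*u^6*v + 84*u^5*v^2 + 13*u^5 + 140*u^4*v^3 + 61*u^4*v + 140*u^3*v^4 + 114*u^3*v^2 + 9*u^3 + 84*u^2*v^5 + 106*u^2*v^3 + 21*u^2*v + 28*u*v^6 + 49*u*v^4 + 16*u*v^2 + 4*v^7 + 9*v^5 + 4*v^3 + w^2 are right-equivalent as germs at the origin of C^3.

No.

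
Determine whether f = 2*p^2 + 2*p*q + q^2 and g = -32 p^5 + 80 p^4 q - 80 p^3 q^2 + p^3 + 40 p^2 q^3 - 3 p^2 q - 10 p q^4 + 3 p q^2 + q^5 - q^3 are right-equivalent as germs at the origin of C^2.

The Hessian of f at 0 has rank 2. Corank 0: nondegenerate Morse point, so A_1. The Hessian of g at 0 has rank 0. Corank 2; j^3 = (p - q)^3 is a perfect cube, so E-series; the 5-jet and mu = 8 give E_8. f is A_1 but g is E_8, hence not right-equivalent.

No.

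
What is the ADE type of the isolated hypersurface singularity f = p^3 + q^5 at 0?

E_{8}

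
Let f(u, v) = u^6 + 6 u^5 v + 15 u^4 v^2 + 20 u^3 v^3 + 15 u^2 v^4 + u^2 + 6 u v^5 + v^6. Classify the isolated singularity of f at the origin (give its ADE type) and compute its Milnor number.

The Hessian of f at 0 is [[2, 0], [0, 0]] with rank 1, so corank 1. A Groebner basis of the Jacobian ideal J(f) in C{u,v} is {v^5, u}; counting standard monomials gives mu = 5. Corank 1: A-series; mu = 5 gives A_5.

Type A_{5}, Milnor number mu = 5.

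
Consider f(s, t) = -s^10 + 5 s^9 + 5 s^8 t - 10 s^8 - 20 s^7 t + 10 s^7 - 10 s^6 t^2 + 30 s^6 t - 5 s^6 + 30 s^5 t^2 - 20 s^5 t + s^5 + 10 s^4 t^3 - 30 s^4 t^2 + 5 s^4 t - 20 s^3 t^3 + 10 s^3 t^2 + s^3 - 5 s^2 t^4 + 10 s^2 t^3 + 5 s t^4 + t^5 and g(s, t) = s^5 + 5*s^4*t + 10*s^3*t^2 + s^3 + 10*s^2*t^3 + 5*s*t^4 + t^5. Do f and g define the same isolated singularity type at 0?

Yes.

The Hessian of f at 0 has rank 0. Corank 2; j^3 = s^3 is a perfect cube, so E-series; the 5-jet and mu = 8 give E_8. The Hessian of g at 0 has rank 0. Corank 2; j^3 = s^3 is a perfect cube, so E-series; the 5-jet and mu = 8 give E_8. Both have type E_8, hence right-equivalent.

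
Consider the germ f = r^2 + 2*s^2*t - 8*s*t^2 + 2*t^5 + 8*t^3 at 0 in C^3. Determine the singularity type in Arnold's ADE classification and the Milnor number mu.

Type D_{6}, Milnor number mu = 6.

The Hessian of f at 0 has rank 1. Corank 2; j^3 = 2*t*(s - 2*t)^2 has shape L^2 M (L != M), so D-series; mu = 6 gives D_6.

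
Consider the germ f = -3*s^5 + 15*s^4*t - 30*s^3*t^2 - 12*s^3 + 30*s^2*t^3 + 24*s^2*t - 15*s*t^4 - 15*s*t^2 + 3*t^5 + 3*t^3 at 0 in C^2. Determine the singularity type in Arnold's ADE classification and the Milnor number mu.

The Hessian of f at 0 has rank 0. Corank 2; j^3 = -3*(s - t)*(2*s - t)^2 has shape L^2 M (L != M), so D-series; mu = 6 gives D_6.

Type D6, Milnor number mu = 6.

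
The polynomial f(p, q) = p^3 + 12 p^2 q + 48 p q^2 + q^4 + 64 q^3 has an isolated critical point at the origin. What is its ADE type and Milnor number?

Type E_{6}, Milnor number mu = 6.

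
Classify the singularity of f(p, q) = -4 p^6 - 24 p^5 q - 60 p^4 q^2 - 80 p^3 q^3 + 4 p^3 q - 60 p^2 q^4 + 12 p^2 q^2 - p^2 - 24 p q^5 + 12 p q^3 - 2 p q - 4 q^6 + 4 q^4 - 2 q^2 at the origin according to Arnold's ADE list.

A_{1}

The Hessian of f at 0 is [[-2, -2], [-2, -4]] with rank 2, so corank 0. A Groebner basis of the Jacobian ideal J(f) in C{p,q} is {p, q}; counting standard monomials gives mu = 1. Corank 0: nondegenerate Morse point, so A_1.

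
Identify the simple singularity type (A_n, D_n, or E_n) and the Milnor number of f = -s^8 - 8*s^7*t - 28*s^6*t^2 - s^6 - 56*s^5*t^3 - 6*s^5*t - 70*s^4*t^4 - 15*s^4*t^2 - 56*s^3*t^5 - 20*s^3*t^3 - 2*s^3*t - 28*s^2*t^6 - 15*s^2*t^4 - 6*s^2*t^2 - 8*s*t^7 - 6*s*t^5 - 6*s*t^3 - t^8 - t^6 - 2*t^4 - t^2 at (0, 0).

The Hessian of f at 0 has rank 1. Corank 1: A-series; mu = 7 gives A_7.

Type A_{7}, Milnor number mu = 7.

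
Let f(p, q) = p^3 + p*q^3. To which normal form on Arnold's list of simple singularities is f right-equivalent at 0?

The Hessian of f at 0 is [[0, 0], [0, 0]] with rank 0, so corank 2. A Groebner basis of the Jacobian ideal J(f) in C{p,q} is {p^3, p*q^2, 3*p^2 + q^3}; counting standard monomials gives mu = 7. Corank 2; j^3 = p^3 is a perfect cube, so E-series; the 4-jet and mu = 7 give E_7.

E7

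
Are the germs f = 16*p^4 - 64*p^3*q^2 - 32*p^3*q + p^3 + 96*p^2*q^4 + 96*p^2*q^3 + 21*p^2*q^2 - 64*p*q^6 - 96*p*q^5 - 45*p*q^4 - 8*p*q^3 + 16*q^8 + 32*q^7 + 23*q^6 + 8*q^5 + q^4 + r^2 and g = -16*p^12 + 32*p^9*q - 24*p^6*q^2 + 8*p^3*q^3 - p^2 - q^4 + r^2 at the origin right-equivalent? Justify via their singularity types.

The Hessian of f at 0 has rank 1. Corank 2; j^3 = p^3 is a perfect cube, so E-series; the 4-jet and mu = 6 give E_6. The Hessian of g at 0 has rank 2. Corank 1: A-series; mu = 3 gives A_3. f is E_6 but g is A_3, hence not right-equivalent.

No.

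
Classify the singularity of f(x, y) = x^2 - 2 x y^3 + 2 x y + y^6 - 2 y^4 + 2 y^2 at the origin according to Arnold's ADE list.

A_1

The Hessian of f at 0 has rank 2. Corank 0: nondegenerate Morse point, so A_1.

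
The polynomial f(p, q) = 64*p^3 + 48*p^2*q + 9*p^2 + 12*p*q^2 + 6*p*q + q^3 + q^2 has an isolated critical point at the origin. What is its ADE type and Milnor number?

Type A2, Milnor number mu = 2.

The Hessian of f at 0 is [[18, 6], [6, 2]] with rank 1, so corank 1. A Groebner basis of the Jacobian ideal J(f) in C{p,q} is {q^2, p + q/3}; counting standard monomials gives mu = 2. Corank 1: A-series; mu = 2 gives A_2.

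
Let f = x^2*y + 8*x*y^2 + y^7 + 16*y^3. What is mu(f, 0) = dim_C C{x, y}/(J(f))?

The Hessian of f at 0 has rank 0. Corank 2; j^3 = y*(x + 4*y)^2 has shape L^2 M (L != M), so D-series; mu = 8 gives D_8.

8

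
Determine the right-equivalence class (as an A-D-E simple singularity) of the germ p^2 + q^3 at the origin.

A2

The Hessian of f at 0 is [[2, 0], [0, 0]] with rank 1, so corank 1. A Groebner basis of the Jacobian ideal J(f) in C{p,q} is {q^2, p}; counting standard monomials gives mu = 2. Corank 1: A-series; mu = 2 gives A_2.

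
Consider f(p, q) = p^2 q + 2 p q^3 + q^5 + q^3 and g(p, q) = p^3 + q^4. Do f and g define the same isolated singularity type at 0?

No.

The Hessian of f at 0 has rank 0. Corank 2; j^3 = q*(p^2 + q^2) splits into three distinct lines over C (the quadratic factor has nonzero discriminant), so D_4. The Hessian of g at 0 has rank 0. Corank 2; j^3 = p^3 is a perfect cube, so E-series; the 4-jet and mu = 6 give E_6. f is D_4 but g is E_6, hence not right-equivalent.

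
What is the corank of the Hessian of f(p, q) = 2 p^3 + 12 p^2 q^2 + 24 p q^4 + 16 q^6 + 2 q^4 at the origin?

2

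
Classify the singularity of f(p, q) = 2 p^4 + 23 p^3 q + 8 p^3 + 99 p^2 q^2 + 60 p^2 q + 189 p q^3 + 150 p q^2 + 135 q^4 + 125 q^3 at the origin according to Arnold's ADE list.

E7

The Hessian of f at 0 is [[0, 0], [0, 0]] with rank 0, so corank 2. A Groebner basis of the Jacobian ideal J(f) in C{p,q} is {768*p^2 + 3840*p*q + q^4 + 8*q^3 + 4800*q^2, p^3 + 660*p^2 + 3300*p*q + 45*q^3/2 + 4125*q^2, p^2*q - 168*p^2 - 840*p*q - 8*q^3 - 1050*q^2, 32*p^2 + p*q^2 + 160*p*q + 17*q^3/6 + 200*q^2}; counting standard monomials gives mu = 7. Corank 2; j^3 = (2*p + 5*q)^3 is a perfect cube, so E-series; the 4-jet and mu = 7 give E_7.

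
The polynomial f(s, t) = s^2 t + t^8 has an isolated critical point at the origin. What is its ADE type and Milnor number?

The Hessian of f at 0 has rank 0. Corank 2; j^3 = s^2*t has shape L^2 M (L != M), so D-series; mu = 9 gives D_9.

Type D9, Milnor number mu = 9.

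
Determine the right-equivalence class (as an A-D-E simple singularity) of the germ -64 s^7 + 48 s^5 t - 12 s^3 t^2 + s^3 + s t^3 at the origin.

E7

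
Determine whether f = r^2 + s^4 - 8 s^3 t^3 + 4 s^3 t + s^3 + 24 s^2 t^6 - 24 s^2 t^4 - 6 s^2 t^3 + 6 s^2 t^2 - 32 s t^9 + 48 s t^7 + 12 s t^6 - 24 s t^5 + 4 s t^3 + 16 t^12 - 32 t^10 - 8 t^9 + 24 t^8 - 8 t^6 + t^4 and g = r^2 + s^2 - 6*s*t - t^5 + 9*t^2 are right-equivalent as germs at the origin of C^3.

The Hessian of f at 0 has rank 1. Corank 2; j^3 = s^3 is a perfect cube, so E-series; the 4-jet and mu = 6 give E_6. The Hessian of g at 0 has rank 2. Corank 1: A-series; mu = 4 gives A_4. f is E_6 but g is A_4, hence not right-equivalent.

No.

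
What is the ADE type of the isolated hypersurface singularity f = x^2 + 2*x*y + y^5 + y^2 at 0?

The Hessian of f at 0 is [[2, 2], [2, 2]] with rank 1, so corank 1. A Groebner basis of the Jacobian ideal J(f) in C{x,y} is {y^4, x + y}; counting standard monomials gives mu = 4. Corank 1: A-series; mu = 4 gives A_4.

A_{4}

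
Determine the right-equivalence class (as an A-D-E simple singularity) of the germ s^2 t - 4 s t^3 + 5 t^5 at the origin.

D_6

The Hessian of f at 0 has rank 0. Corank 2; j^3 = s^2*t has shape L^2 M (L != M), so D-series; mu = 6 gives D_6.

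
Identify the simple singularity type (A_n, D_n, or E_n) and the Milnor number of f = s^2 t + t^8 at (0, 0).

The Hessian of f at 0 has rank 0. Corank 2; j^3 = s^2*t has shape L^2 M (L != M), so D-series; mu = 9 gives D_9.

Type D_9, Milnor number mu = 9.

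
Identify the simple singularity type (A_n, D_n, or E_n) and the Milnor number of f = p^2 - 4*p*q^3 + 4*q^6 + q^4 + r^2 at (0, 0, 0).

Type A_3, Milnor number mu = 3.

The Hessian of f at 0 is [[2, 0, 0], [0, 0, 0], [0, 0, 2]] with rank 2, so corank 1. A Groebner basis of the Jacobian ideal J(f) in C{p,q,r} is {q^3, p, r}; counting standard monomials gives mu = 3. Corank 1: A-series; mu = 3 gives A_3.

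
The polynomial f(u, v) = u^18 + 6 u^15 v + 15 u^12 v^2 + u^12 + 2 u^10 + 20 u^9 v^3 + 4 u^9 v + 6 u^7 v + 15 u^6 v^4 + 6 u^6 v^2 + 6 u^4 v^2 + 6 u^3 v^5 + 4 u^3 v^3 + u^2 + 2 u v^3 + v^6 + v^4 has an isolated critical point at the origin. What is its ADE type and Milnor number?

The Hessian of f at 0 has rank 1. Corank 1: A-series; mu = 3 gives A_3.

Type A_3, Milnor number mu = 3.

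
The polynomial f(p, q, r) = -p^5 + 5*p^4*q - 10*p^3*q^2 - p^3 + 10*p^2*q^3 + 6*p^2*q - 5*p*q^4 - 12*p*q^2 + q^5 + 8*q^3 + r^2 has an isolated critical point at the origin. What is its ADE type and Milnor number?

Type E8, Milnor number mu = 8.

The Hessian of f at 0 has rank 1. Corank 2; j^3 = -(p - 2*q)^3 is a perfect cube, so E-series; the 5-jet and mu = 8 give E_8.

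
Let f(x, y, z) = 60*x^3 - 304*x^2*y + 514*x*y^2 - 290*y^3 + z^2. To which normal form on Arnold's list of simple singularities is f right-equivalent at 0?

D_4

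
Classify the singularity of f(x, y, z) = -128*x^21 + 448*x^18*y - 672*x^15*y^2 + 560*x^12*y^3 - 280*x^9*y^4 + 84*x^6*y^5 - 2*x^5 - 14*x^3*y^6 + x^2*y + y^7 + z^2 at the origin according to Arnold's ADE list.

D8

The Hessian of f at 0 is [[0, 0, 0], [0, 0, 0], [0, 0, 2]] with rank 1, so corank 2. A Groebner basis of the Jacobian ideal J(f) in C{x,y,z} is {x^2/7 + y^6, x^3, x*y, z}; counting standard monomials gives mu = 8. Corank 2; j^3 = x^2*y has shape L^2 M (L != M), so D-series; mu = 8 gives D_8.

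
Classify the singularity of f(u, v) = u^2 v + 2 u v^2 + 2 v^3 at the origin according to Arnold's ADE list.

D_{4}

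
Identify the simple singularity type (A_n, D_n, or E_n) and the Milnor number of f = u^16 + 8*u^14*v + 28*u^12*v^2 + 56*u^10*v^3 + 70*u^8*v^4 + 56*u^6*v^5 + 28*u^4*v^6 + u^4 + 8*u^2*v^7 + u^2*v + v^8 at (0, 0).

Type D9, Milnor number mu = 9.

The Hessian of f at 0 is [[0, 0], [0, 0]] with rank 0, so corank 2. A Groebner basis of the Jacobian ideal J(f) in C{u,v} is {u^2/8 + v^7, u^3, u*v}; counting standard monomials gives mu = 9. Corank 2; j^3 = u^2*v has shape L^2 M (L != M), so D-series; mu = 9 gives D_9.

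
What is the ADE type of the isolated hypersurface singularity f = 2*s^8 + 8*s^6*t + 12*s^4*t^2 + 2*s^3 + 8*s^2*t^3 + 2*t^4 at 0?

E_{6}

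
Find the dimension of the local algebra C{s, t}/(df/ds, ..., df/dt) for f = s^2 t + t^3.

4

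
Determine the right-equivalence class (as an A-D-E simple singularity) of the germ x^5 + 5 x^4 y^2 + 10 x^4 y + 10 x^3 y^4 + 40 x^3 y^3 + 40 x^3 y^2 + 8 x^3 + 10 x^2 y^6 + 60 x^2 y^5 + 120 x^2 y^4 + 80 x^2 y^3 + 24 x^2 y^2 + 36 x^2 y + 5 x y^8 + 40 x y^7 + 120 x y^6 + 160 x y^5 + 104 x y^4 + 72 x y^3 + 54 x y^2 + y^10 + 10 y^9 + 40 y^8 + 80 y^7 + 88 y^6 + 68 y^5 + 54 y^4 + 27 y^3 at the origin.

The Hessian of f at 0 is [[0, 0], [0, 0]] with rank 0, so corank 2. A Groebner basis of the Jacobian ideal J(f) in C{x,y} is {-13*x^2/8 + x*y^3 - 13*x*y^2/4 - 39*x*y/8 - 39*y^3/8 - 117*y^2/32, x^2 + 2*x*y^2 + 3*x*y + y^4 + 3*y^3 + 9*y^2/4, x^3 - 9*x^2/8 - 9*x*y^2 - 27*x*y/8 - 81*y^3/8 - 81*y^2/32, x^2*y + x^2/4 + 7*x*y^2/2 + 3*x*y/4 + 3*y^3 + 9*y^2/16}; counting standard monomials gives mu = 8. Corank 2; j^3 = (2*x + 3*y)^3 is a perfect cube, so E-series; the 5-jet and mu = 8 give E_8.

E8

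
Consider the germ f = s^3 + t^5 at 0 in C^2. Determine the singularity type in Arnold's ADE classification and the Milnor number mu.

The Hessian of f at 0 is [[0, 0], [0, 0]] with rank 0, so corank 2. A Groebner basis of the Jacobian ideal J(f) in C{s,t} is {t^4, s^2}; counting standard monomials gives mu = 8. Corank 2; j^3 = s^3 is a perfect cube, so E-series; the 5-jet and mu = 8 give E_8.

Type E8, Milnor number mu = 8.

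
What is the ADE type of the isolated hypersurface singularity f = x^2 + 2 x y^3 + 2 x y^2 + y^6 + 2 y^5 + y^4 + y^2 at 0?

The Hessian of f at 0 has rank 2. Corank 0: nondegenerate Morse point, so A_1.

A1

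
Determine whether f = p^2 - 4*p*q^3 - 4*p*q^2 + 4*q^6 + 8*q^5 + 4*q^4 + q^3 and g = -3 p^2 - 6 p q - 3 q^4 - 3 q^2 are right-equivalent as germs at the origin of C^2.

The Hessian of f at 0 has rank 1. Corank 1: A-series; mu = 2 gives A_2. The Hessian of g at 0 has rank 1. Corank 1: A-series; mu = 3 gives A_3. f is A_2 but g is A_3, hence not right-equivalent.

No.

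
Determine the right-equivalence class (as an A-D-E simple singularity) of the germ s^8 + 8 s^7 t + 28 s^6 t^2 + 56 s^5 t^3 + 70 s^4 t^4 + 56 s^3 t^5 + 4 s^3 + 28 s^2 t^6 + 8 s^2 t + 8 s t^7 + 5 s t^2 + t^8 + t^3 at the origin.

D_{9}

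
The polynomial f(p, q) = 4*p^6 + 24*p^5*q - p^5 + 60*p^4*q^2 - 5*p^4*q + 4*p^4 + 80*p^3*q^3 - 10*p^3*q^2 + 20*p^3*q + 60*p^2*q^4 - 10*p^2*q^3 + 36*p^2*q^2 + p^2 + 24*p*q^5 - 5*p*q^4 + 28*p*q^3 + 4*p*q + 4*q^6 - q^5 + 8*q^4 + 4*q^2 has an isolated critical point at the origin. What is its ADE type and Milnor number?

Type A_{4}, Milnor number mu = 4.

The Hessian of f at 0 has rank 1. Corank 1: A-series; mu = 4 gives A_4.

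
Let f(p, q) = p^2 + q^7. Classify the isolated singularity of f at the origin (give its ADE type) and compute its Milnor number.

The Hessian of f at 0 is [[2, 0], [0, 0]] with rank 1, so corank 1. A Groebner basis of the Jacobian ideal J(f) in C{p,q} is {q^6, p}; counting standard monomials gives mu = 6. Corank 1: A-series; mu = 6 gives A_6.

Type A_{6}, Milnor number mu = 6.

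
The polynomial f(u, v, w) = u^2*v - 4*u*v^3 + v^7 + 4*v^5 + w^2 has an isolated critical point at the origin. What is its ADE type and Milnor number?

Type D8, Milnor number mu = 8.

The Hessian of f at 0 is [[0, 0, 0], [0, 0, 0], [0, 0, 2]] with rank 1, so corank 2. A Groebner basis of the Jacobian ideal J(f) in C{u,v,w} is {u^2*v^2 + 4*u^2/7 - 8*u*v^2/7, u^3 + 8*u^2/7 - 16*u*v^2/7, -u*v/2 + v^3, w}; counting standard monomials gives mu = 8. Corank 2; j^3 = u^2*v has shape L^2 M (L != M), so D-series; mu = 8 gives D_8.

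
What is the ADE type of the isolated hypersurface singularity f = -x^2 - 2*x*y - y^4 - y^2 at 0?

The Hessian of f at 0 has rank 1. Corank 1: A-series; mu = 3 gives A_3.

A3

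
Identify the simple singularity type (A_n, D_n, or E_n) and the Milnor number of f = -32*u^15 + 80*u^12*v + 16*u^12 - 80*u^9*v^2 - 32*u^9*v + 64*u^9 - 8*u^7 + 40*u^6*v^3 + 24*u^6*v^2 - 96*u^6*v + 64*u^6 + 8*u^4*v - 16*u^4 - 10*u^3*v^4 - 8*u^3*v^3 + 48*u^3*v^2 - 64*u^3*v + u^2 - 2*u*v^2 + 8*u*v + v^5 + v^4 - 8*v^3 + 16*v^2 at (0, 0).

Type A_{4}, Milnor number mu = 4.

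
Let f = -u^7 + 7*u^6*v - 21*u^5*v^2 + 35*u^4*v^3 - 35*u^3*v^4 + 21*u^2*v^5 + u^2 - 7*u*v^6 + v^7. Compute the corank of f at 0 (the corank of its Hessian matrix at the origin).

1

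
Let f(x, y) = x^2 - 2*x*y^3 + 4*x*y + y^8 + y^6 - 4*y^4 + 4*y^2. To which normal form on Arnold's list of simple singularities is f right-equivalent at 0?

The Hessian of f at 0 has rank 1. Corank 1: A-series; mu = 7 gives A_7.

A_7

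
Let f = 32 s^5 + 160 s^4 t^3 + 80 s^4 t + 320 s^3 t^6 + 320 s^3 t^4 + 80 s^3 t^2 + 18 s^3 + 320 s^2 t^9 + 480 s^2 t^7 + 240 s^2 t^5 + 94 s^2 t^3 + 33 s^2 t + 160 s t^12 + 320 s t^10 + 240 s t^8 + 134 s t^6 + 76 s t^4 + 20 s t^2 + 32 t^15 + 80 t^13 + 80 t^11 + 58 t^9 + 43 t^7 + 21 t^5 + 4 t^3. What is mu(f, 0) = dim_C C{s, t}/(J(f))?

6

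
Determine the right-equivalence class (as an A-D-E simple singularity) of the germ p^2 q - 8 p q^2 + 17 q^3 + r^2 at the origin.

The Hessian of f at 0 is [[0, 0, 0], [0, 0, 0], [0, 0, 2]] with rank 1, so corank 2. A Groebner basis of the Jacobian ideal J(f) in C{p,q,r} is {q^3, p^2 - 13*q^2, p*q - 4*q^2, r}; counting standard monomials gives mu = 4. Corank 2; j^3 = q*(p^2 - 8*p*q + 17*q^2) splits into three distinct lines over C (the quadratic factor has nonzero discriminant), so D_4.

D_4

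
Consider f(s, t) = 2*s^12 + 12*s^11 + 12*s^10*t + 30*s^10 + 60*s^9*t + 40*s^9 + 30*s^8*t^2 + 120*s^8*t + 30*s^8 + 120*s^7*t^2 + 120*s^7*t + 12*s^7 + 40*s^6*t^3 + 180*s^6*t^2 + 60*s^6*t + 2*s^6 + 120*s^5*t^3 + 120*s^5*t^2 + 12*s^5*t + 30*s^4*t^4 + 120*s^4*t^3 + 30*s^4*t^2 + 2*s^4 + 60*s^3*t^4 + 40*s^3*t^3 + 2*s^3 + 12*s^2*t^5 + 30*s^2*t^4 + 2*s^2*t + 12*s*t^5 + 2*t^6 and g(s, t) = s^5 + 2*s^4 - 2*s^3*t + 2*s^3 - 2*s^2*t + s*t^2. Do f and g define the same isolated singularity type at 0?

No.

The Hessian of f at 0 is [[0, 0], [0, 0]] with rank 0, so corank 2. A Groebner basis of the Jacobian ideal J(f) in C{s,t} is {-s*t/6 + t^5, s*t^2, s^2 + s*t}; counting standard monomials gives mu = 7. Corank 2; j^3 = 2*s^2*(s + t) has shape L^2 M (L != M), so D-series; mu = 7 gives D_7. The Hessian of g at 0 is [[0, 0], [0, 0]] with rank 0, so corank 2. A Groebner basis of the Jacobian ideal J(g) in C{s,t} is {t^3, s^2 + t^2/2, s*t + t^2/2}; counting standard monomials gives mu = 4. Corank 2; j^3 = s*(2*s^2 - 2*s*t + t^2) splits into three distinct lines over C (the quadratic factor has nonzero discriminant), so D_4. f is D_7 but g is D_4, hence not right-equivalent.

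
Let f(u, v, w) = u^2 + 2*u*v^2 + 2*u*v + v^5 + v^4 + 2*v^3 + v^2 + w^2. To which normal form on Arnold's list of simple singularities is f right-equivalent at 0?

A4

The Hessian of f at 0 is [[2, 2, 0], [2, 2, 0], [0, 0, 2]] with rank 2, so corank 1. A Groebner basis of the Jacobian ideal J(f) in C{u,v,w} is {u^2 + 2*u*v - u - v, u + v^2 + v, w}; counting standard monomials gives mu = 4. Corank 1: A-series; mu = 4 gives A_4.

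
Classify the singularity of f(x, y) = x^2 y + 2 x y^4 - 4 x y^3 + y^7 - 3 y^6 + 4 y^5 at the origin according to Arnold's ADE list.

D_7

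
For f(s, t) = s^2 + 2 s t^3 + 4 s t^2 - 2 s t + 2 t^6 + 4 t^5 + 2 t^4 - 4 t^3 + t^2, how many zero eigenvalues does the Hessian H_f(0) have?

The Hessian at 0 is [[2, -2], [-2, 2]] of rank 1; hence corank 1.

1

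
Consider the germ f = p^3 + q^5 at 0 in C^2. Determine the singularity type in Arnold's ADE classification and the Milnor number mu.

Type E8, Milnor number mu = 8.

The Hessian of f at 0 is [[0, 0], [0, 0]] with rank 0, so corank 2. A Groebner basis of the Jacobian ideal J(f) in C{p,q} is {q^4, p^2}; counting standard monomials gives mu = 8. Corank 2; j^3 = p^3 is a perfect cube, so E-series; the 5-jet and mu = 8 give E_8.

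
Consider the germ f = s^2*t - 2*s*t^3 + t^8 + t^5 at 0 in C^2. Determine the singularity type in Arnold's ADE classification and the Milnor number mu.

The Hessian of f at 0 is [[0, 0], [0, 0]] with rank 0, so corank 2. A Groebner basis of the Jacobian ideal J(f) in C{s,t} is {s^4, s^3*t + s^2/8 - s*t^2/8, -s^3 + s^2*t^2, -s*t + t^3}; counting standard monomials gives mu = 9. Corank 2; j^3 = s^2*t has shape L^2 M (L != M), so D-series; mu = 9 gives D_9.

Type D_{9}, Milnor number mu = 9.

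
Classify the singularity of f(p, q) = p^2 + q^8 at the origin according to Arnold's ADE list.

The Hessian of f at 0 has rank 1. Corank 1: A-series; mu = 7 gives A_7.

A7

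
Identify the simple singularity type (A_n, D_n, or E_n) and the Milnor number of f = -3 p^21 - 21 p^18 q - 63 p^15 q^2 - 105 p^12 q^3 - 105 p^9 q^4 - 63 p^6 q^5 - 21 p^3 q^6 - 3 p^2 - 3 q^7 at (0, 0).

The Hessian of f at 0 has rank 1. Corank 1: A-series; mu = 6 gives A_6.

Type A_6, Milnor number mu = 6.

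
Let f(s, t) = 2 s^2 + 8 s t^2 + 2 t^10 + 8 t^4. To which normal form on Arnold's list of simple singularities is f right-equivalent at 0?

The Hessian of f at 0 has rank 1. Corank 1: A-series; mu = 9 gives A_9.

A_9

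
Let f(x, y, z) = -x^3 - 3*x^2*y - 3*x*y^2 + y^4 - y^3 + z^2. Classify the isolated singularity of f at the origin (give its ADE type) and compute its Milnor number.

The Hessian of f at 0 is [[0, 0, 0], [0, 0, 0], [0, 0, 2]] with rank 1, so corank 2. A Groebner basis of the Jacobian ideal J(f) in C{x,y,z} is {y^3, x^2 + 2*x*y + y^2, z}; counting standard monomials gives mu = 6. Corank 2; j^3 = -(x + y)^3 is a perfect cube, so E-series; the 4-jet and mu = 6 give E_6.

Type E6, Milnor number mu = 6.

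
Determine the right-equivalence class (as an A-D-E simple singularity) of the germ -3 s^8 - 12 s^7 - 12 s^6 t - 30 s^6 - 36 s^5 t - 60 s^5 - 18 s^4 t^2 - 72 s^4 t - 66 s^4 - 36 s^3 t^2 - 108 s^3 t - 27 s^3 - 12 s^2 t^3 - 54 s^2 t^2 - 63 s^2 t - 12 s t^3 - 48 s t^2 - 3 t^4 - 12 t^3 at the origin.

The Hessian of f at 0 is [[0, 0], [0, 0]] with rank 0, so corank 2. A Groebner basis of the Jacobian ideal J(f) in C{s,t} is {s*t^2 - 27*s*t/10 - 9*t^2/5, 81*s*t/20 + t^3 + 27*t^2/10, s^2 + 19*s*t/15 + 2*t^2/5}; counting standard monomials gives mu = 5. Corank 2; j^3 = -3*(s + t)*(3*s + 2*t)^2 has shape L^2 M (L != M), so D-series; mu = 5 gives D_5.

D_{5}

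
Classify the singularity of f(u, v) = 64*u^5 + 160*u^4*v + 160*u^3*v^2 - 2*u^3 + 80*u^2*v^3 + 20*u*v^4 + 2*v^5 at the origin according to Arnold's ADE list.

E8

The Hessian of f at 0 has rank 0. Corank 2; j^3 = -2*u^3 is a perfect cube, so E-series; the 5-jet and mu = 8 give E_8.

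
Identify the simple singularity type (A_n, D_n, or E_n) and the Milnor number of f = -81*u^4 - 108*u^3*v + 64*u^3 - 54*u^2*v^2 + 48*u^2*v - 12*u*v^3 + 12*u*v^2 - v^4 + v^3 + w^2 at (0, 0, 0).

Type E_6, Milnor number mu = 6.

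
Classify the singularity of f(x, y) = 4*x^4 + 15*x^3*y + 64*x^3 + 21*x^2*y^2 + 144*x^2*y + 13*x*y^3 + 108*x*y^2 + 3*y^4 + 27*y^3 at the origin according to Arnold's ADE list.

The Hessian of f at 0 is [[0, 0], [0, 0]] with rank 0, so corank 2. A Groebner basis of the Jacobian ideal J(f) in C{x,y} is {196608*x^2 + 294912*x*y + y^4 + 64*y^3 + 110592*y^2, x^3 + 1008*x^2 + 1512*x*y + 3*y^3/4 + 567*y^2, x^2*y - 832*x^2 - 1248*x*y - 5*y^3/6 - 468*y^2, 512*x^2 + x*y^2 + 768*x*y + 11*y^3/12 + 288*y^2}; counting standard monomials gives mu = 7. Corank 2; j^3 = (4*x + 3*y)^3 is a perfect cube, so E-series; the 4-jet and mu = 7 give E_7.

E7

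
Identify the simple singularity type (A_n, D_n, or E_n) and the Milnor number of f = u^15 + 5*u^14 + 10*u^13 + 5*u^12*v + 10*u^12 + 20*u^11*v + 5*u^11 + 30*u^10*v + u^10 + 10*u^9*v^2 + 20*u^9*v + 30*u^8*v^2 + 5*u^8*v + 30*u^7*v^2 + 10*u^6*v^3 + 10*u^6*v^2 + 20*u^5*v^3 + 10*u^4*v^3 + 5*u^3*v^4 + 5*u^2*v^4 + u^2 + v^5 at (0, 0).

The Hessian of f at 0 has rank 1. Corank 1: A-series; mu = 4 gives A_4.

Type A4, Milnor number mu = 4.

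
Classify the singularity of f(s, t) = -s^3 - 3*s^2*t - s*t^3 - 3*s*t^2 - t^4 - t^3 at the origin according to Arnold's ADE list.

E_7

The Hessian of f at 0 has rank 0. Corank 2; j^3 = -(s + t)^3 is a perfect cube, so E-series; the 4-jet and mu = 7 give E_7.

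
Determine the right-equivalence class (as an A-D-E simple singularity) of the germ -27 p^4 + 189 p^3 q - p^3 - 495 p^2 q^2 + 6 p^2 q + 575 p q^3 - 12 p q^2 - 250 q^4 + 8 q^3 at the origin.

E_7

The Hessian of f at 0 is [[0, 0], [0, 0]] with rank 0, so corank 2. A Groebner basis of the Jacobian ideal J(f) in C{p,q} is {p^2/3 - 4*p*q/3 + q^4 + q^3/9 + 4*q^2/3, p^3 + 22*p^2/3 - 88*p*q/3 - 50*q^3/9 + 88*q^2/3, p^2*q + 23*p^2/9 - 92*p*q/9 - 85*q^3/27 + 92*q^2/9, 2*p^2/3 + p*q^2 - 8*p*q/3 - 16*q^3/9 + 8*q^2/3}; counting standard monomials gives mu = 7. Corank 2; j^3 = -(p - 2*q)^3 is a perfect cube, so E-series; the 4-jet and mu = 7 give E_7.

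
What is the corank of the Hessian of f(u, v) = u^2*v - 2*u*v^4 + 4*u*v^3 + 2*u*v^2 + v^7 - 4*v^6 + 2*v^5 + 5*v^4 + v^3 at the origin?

2

Hessian at 0 has rank 0.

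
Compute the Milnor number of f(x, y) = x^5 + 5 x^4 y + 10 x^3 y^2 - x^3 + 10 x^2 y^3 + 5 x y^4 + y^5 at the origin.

8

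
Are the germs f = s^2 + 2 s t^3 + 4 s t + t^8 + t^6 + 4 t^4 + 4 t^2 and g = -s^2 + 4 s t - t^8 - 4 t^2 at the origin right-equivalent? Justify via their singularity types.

Yes.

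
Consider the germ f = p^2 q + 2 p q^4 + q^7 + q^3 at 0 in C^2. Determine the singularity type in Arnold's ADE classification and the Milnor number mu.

Type D_4, Milnor number mu = 4.

The Hessian of f at 0 has rank 0. Corank 2; j^3 = q*(p^2 + q^2) splits into three distinct lines over C (the quadratic factor has nonzero discriminant), so D_4.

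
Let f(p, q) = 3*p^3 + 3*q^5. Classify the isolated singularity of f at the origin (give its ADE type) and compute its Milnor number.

Type E_{8}, Milnor number mu = 8.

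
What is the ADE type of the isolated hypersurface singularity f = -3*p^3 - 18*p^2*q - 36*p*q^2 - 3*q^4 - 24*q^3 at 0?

E6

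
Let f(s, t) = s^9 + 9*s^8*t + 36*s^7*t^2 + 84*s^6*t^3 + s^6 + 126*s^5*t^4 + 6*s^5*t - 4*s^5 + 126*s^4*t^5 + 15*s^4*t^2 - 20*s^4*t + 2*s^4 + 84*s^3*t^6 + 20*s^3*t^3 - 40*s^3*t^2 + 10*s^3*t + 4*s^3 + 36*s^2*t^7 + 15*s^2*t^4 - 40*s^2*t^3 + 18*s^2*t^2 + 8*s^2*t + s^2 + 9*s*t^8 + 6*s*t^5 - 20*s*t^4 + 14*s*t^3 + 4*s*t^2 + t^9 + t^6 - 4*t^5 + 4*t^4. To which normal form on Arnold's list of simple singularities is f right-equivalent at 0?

A_{8}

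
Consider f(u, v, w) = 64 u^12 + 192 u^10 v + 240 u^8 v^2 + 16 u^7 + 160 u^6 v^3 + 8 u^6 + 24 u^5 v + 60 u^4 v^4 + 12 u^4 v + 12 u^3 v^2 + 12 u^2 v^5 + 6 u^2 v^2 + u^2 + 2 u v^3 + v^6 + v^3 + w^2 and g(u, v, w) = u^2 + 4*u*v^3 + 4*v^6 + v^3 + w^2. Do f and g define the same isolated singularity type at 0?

Yes.

The Hessian of f at 0 is [[2, 0, 0], [0, 0, 0], [0, 0, 2]] with rank 2, so corank 1. A Groebner basis of the Jacobian ideal J(f) in C{u,v,w} is {v^2, u, w}; counting standard monomials gives mu = 2. Corank 1: A-series; mu = 2 gives A_2. The Hessian of g at 0 is [[2, 0, 0], [0, 0, 0], [0, 0, 2]] with rank 2, so corank 1. A Groebner basis of the Jacobian ideal J(g) in C{u,v,w} is {v^2, u, w}; counting standard monomials gives mu = 2. Corank 1: A-series; mu = 2 gives A_2. Both have type A_2, hence right-equivalent.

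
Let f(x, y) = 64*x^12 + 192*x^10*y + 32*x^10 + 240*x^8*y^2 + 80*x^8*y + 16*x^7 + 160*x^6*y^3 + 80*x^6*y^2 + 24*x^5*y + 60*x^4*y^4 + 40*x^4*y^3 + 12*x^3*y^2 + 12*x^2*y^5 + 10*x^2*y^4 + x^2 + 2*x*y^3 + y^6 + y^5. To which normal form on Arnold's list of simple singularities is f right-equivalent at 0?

A4

The Hessian of f at 0 has rank 1. Corank 1: A-series; mu = 4 gives A_4.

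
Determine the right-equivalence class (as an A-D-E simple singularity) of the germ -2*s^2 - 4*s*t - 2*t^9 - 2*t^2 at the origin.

A_8

The Hessian of f at 0 is [[-4, -4], [-4, -4]] with rank 1, so corank 1. A Groebner basis of the Jacobian ideal J(f) in C{s,t} is {t^8, s + t}; counting standard monomials gives mu = 8. Corank 1: A-series; mu = 8 gives A_8.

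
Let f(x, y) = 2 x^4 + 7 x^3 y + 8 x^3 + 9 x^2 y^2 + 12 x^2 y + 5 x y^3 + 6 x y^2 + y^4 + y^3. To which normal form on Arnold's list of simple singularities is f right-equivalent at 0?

E_7

The Hessian of f at 0 has rank 0. Corank 2; j^3 = (2*x + y)^3 is a perfect cube, so E-series; the 4-jet and mu = 7 give E_7.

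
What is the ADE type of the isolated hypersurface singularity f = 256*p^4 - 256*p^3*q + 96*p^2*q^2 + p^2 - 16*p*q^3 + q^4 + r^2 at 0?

A3

The Hessian of f at 0 has rank 2. Corank 1: A-series; mu = 3 gives A_3.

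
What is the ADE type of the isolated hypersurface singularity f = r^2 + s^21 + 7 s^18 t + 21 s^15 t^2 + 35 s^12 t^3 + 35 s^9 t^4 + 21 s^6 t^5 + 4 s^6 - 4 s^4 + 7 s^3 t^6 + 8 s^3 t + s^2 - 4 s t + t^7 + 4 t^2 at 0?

A6

The Hessian of f at 0 has rank 2. Corank 1: A-series; mu = 6 gives A_6.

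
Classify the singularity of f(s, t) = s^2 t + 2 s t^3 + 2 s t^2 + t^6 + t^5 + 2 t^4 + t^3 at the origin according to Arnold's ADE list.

D_{7}

The Hessian of f at 0 is [[0, 0], [0, 0]] with rank 0, so corank 2. A Groebner basis of the Jacobian ideal J(f) in C{s,t} is {s^3 - s^2/2 - 7*s*t^2/2 + 3*s*t/2 + 2*t^2, s^2*t + s^2/6 + 13*s*t^2/6 - 5*s*t/6 - t^2, s*t + t^3 + t^2}; counting standard monomials gives mu = 7. Corank 2; j^3 = t*(s + t)^2 has shape L^2 M (L != M), so D-series; mu = 7 gives D_7.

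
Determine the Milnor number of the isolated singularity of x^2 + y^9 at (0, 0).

8

The Hessian of f at 0 has rank 1. Corank 1: A-series; mu = 8 gives A_8.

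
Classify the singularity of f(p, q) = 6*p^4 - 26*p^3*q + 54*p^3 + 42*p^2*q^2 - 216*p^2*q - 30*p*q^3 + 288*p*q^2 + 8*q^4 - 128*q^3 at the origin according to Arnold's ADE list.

The Hessian of f at 0 has rank 0. Corank 2; j^3 = 2*(3*p - 4*q)^3 is a perfect cube, so E-series; the 4-jet and mu = 7 give E_7.

E7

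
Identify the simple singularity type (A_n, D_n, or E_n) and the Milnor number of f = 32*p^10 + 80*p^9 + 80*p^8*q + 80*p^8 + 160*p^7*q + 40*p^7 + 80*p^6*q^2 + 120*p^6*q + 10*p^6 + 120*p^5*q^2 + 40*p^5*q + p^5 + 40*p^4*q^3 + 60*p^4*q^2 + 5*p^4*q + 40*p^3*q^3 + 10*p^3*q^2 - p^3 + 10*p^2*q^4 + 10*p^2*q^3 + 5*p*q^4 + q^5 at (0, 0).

Type E8, Milnor number mu = 8.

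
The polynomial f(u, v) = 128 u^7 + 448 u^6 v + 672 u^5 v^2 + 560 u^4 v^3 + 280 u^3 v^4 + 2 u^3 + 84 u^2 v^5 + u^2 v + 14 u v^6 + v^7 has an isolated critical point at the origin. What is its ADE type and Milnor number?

The Hessian of f at 0 has rank 0. Corank 2; j^3 = u^2*(2*u + v) has shape L^2 M (L != M), so D-series; mu = 8 gives D_8.

Type D_{8}, Milnor number mu = 8.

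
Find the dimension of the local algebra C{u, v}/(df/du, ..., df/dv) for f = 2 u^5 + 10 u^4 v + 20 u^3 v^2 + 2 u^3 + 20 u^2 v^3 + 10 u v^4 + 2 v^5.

8

The Hessian of f at 0 is [[0, 0], [0, 0]] with rank 0, so corank 2. A Groebner basis of the Jacobian ideal J(f) in C{u,v} is {v^5, u*v^3 + v^4/4, u^2}; counting standard monomials gives mu = 8. Corank 2; j^3 = 2*u^3 is a perfect cube, so E-series; the 5-jet and mu = 8 give E_8.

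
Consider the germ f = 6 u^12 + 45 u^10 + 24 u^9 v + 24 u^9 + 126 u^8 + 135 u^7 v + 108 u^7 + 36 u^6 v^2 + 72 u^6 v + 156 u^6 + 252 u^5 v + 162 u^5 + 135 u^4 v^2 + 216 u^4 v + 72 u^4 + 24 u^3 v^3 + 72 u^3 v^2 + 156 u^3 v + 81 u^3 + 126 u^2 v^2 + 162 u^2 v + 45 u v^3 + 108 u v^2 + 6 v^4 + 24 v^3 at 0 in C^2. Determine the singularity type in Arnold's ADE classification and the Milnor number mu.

Type E_7, Milnor number mu = 7.

The Hessian of f at 0 is [[0, 0], [0, 0]] with rank 0, so corank 2. A Groebner basis of the Jacobian ideal J(f) in C{u,v} is {19683*u^2/4 + 6561*u*v + v^4 - 27*v^3/4 + 2187*v^2, u^3 + 189*u^2/2 + 126*u*v + v^3/6 + 42*v^2, u^2*v - 405*u^2/4 - 135*u*v - 11*v^3/36 - 45*v^2, 81*u^2 + u*v^2 + 108*u*v + 5*v^3/9 + 36*v^2}; counting standard monomials gives mu = 7. Corank 2; j^3 = 3*(3*u + 2*v)^3 is a perfect cube, so E-series; the 4-jet and mu = 7 give E_7.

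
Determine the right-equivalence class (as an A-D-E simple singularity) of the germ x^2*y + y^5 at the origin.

D6

The Hessian of f at 0 has rank 0. Corank 2; j^3 = x^2*y has shape L^2 M (L != M), so D-series; mu = 6 gives D_6.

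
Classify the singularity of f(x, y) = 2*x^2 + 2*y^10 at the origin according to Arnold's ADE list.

A_9

The Hessian of f at 0 is [[4, 0], [0, 0]] with rank 1, so corank 1. A Groebner basis of the Jacobian ideal J(f) in C{x,y} is {y^9, x}; counting standard monomials gives mu = 9. Corank 1: A-series; mu = 9 gives A_9.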